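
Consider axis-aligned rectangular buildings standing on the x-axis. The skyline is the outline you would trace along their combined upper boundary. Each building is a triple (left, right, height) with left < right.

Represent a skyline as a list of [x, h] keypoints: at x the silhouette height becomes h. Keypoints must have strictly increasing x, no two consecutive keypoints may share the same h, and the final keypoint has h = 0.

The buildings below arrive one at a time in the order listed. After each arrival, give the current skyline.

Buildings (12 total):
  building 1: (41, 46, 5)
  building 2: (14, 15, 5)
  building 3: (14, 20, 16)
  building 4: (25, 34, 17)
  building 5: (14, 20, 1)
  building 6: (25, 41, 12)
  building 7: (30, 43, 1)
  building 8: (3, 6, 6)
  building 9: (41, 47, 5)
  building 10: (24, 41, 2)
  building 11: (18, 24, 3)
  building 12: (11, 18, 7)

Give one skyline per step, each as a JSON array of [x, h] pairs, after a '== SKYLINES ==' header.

== SKYLINES ==
[[41,5],[46,0]]
[[14,5],[15,0],[41,5],[46,0]]
[[14,16],[20,0],[41,5],[46,0]]
[[14,16],[20,0],[25,17],[34,0],[41,5],[46,0]]
[[14,16],[20,0],[25,17],[34,0],[41,5],[46,0]]
[[14,16],[20,0],[25,17],[34,12],[41,5],[46,0]]
[[14,16],[20,0],[25,17],[34,12],[41,5],[46,0]]
[[3,6],[6,0],[14,16],[20,0],[25,17],[34,12],[41,5],[46,0]]
[[3,6],[6,0],[14,16],[20,0],[25,17],[34,12],[41,5],[47,0]]
[[3,6],[6,0],[14,16],[20,0],[24,2],[25,17],[34,12],[41,5],[47,0]]
[[3,6],[6,0],[14,16],[20,3],[24,2],[25,17],[34,12],[41,5],[47,0]]
[[3,6],[6,0],[11,7],[14,16],[20,3],[24,2],[25,17],[34,12],[41,5],[47,0]]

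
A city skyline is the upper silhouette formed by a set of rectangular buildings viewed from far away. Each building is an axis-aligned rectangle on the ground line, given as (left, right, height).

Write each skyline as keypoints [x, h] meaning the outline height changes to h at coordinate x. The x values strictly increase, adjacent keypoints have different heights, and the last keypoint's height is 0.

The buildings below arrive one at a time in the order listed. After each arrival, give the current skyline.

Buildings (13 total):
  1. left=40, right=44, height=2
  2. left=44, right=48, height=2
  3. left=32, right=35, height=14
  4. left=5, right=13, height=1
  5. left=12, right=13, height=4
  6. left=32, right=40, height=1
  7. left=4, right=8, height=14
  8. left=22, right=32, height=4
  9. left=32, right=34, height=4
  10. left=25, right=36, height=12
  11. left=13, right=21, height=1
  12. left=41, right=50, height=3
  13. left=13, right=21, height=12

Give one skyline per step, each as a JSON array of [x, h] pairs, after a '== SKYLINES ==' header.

== SKYLINES ==
[[40,2],[44,0]]
[[40,2],[48,0]]
[[32,14],[35,0],[40,2],[48,0]]
[[5,1],[13,0],[32,14],[35,0],[40,2],[48,0]]
[[5,1],[12,4],[13,0],[32,14],[35,0],[40,2],[48,0]]
[[5,1],[12,4],[13,0],[32,14],[35,1],[40,2],[48,0]]
[[4,14],[8,1],[12,4],[13,0],[32,14],[35,1],[40,2],[48,0]]
[[4,14],[8,1],[12,4],[13,0],[22,4],[32,14],[35,1],[40,2],[48,0]]
[[4,14],[8,1],[12,4],[13,0],[22,4],[32,14],[35,1],[40,2],[48,0]]
[[4,14],[8,1],[12,4],[13,0],[22,4],[25,12],[32,14],[35,12],[36,1],[40,2],[48,0]]
[[4,14],[8,1],[12,4],[13,1],[21,0],[22,4],[25,12],[32,14],[35,12],[36,1],[40,2],[48,0]]
[[4,14],[8,1],[12,4],[13,1],[21,0],[22,4],[25,12],[32,14],[35,12],[36,1],[40,2],[41,3],[50,0]]
[[4,14],[8,1],[12,4],[13,12],[21,0],[22,4],[25,12],[32,14],[35,12],[36,1],[40,2],[41,3],[50,0]]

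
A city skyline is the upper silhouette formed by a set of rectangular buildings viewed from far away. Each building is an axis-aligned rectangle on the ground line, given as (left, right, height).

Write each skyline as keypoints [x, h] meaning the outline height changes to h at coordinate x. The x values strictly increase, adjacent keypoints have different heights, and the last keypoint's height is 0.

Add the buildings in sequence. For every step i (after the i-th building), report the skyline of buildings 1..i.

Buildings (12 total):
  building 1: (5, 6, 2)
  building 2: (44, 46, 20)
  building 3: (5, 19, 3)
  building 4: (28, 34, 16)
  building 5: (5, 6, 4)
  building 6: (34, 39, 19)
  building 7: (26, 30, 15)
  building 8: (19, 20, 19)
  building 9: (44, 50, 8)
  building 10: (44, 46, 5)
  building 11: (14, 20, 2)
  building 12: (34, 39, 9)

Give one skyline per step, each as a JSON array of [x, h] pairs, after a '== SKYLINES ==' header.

== SKYLINES ==
[[5,2],[6,0]]
[[5,2],[6,0],[44,20],[46,0]]
[[5,3],[19,0],[44,20],[46,0]]
[[5,3],[19,0],[28,16],[34,0],[44,20],[46,0]]
[[5,4],[6,3],[19,0],[28,16],[34,0],[44,20],[46,0]]
[[5,4],[6,3],[19,0],[28,16],[34,19],[39,0],[44,20],[46,0]]
[[5,4],[6,3],[19,0],[26,15],[28,16],[34,19],[39,0],[44,20],[46,0]]
[[5,4],[6,3],[19,19],[20,0],[26,15],[28,16],[34,19],[39,0],[44,20],[46,0]]
[[5,4],[6,3],[19,19],[20,0],[26,15],[28,16],[34,19],[39,0],[44,20],[46,8],[50,0]]
[[5,4],[6,3],[19,19],[20,0],[26,15],[28,16],[34,19],[39,0],[44,20],[46,8],[50,0]]
[[5,4],[6,3],[19,19],[20,0],[26,15],[28,16],[34,19],[39,0],[44,20],[46,8],[50,0]]
[[5,4],[6,3],[19,19],[20,0],[26,15],[28,16],[34,19],[39,0],[44,20],[46,8],[50,0]]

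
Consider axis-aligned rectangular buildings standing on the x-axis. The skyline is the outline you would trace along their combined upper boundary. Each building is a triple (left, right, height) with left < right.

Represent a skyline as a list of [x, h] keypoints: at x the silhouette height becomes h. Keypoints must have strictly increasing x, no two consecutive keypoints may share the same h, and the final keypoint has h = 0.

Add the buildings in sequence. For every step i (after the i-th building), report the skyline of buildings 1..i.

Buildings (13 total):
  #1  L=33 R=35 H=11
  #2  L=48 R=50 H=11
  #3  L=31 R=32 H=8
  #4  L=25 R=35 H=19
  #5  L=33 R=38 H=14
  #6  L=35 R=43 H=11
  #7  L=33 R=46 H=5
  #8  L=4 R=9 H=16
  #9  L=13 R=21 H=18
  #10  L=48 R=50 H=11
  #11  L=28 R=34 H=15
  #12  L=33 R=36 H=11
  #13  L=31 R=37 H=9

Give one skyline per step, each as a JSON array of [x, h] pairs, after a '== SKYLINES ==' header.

== SKYLINES ==
[[33,11],[35,0]]
[[33,11],[35,0],[48,11],[50,0]]
[[31,8],[32,0],[33,11],[35,0],[48,11],[50,0]]
[[25,19],[35,0],[48,11],[50,0]]
[[25,19],[35,14],[38,0],[48,11],[50,0]]
[[25,19],[35,14],[38,11],[43,0],[48,11],[50,0]]
[[25,19],[35,14],[38,11],[43,5],[46,0],[48,11],[50,0]]
[[4,16],[9,0],[25,19],[35,14],[38,11],[43,5],[46,0],[48,11],[50,0]]
[[4,16],[9,0],[13,18],[21,0],[25,19],[35,14],[38,11],[43,5],[46,0],[48,11],[50,0]]
[[4,16],[9,0],[13,18],[21,0],[25,19],[35,14],[38,11],[43,5],[46,0],[48,11],[50,0]]
[[4,16],[9,0],[13,18],[21,0],[25,19],[35,14],[38,11],[43,5],[46,0],[48,11],[50,0]]
[[4,16],[9,0],[13,18],[21,0],[25,19],[35,14],[38,11],[43,5],[46,0],[48,11],[50,0]]
[[4,16],[9,0],[13,18],[21,0],[25,19],[35,14],[38,11],[43,5],[46,0],[48,11],[50,0]]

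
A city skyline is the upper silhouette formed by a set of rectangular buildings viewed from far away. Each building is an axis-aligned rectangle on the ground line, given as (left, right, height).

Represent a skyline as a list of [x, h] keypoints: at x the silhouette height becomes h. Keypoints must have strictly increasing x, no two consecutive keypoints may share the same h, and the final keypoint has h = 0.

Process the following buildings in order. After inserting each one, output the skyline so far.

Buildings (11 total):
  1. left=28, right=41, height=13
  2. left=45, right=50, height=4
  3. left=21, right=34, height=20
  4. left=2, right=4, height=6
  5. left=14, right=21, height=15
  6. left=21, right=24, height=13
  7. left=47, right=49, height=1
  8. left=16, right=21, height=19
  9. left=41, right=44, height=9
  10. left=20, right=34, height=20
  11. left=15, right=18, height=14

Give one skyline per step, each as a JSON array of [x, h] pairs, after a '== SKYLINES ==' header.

== SKYLINES ==
[[28,13],[41,0]]
[[28,13],[41,0],[45,4],[50,0]]
[[21,20],[34,13],[41,0],[45,4],[50,0]]
[[2,6],[4,0],[21,20],[34,13],[41,0],[45,4],[50,0]]
[[2,6],[4,0],[14,15],[21,20],[34,13],[41,0],[45,4],[50,0]]
[[2,6],[4,0],[14,15],[21,20],[34,13],[41,0],[45,4],[50,0]]
[[2,6],[4,0],[14,15],[21,20],[34,13],[41,0],[45,4],[50,0]]
[[2,6],[4,0],[14,15],[16,19],[21,20],[34,13],[41,0],[45,4],[50,0]]
[[2,6],[4,0],[14,15],[16,19],[21,20],[34,13],[41,9],[44,0],[45,4],[50,0]]
[[2,6],[4,0],[14,15],[16,19],[20,20],[34,13],[41,9],[44,0],[45,4],[50,0]]
[[2,6],[4,0],[14,15],[16,19],[20,20],[34,13],[41,9],[44,0],[45,4],[50,0]]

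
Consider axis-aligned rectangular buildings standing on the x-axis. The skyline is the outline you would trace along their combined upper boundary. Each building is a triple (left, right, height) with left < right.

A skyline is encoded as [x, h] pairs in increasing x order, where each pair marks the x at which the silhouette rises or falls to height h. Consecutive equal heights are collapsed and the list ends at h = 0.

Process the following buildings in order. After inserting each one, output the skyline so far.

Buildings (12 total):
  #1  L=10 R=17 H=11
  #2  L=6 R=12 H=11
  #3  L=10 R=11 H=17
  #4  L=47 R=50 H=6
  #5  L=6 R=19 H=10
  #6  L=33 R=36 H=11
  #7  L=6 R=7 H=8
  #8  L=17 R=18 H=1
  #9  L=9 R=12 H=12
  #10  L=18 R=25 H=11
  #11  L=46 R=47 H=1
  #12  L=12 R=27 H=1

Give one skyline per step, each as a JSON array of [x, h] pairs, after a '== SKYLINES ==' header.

== SKYLINES ==
[[10,11],[17,0]]
[[6,11],[17,0]]
[[6,11],[10,17],[11,11],[17,0]]
[[6,11],[10,17],[11,11],[17,0],[47,6],[50,0]]
[[6,11],[10,17],[11,11],[17,10],[19,0],[47,6],[50,0]]
[[6,11],[10,17],[11,11],[17,10],[19,0],[33,11],[36,0],[47,6],[50,0]]
[[6,11],[10,17],[11,11],[17,10],[19,0],[33,11],[36,0],[47,6],[50,0]]
[[6,11],[10,17],[11,11],[17,10],[19,0],[33,11],[36,0],[47,6],[50,0]]
[[6,11],[9,12],[10,17],[11,12],[12,11],[17,10],[19,0],[33,11],[36,0],[47,6],[50,0]]
[[6,11],[9,12],[10,17],[11,12],[12,11],[17,10],[18,11],[25,0],[33,11],[36,0],[47,6],[50,0]]
[[6,11],[9,12],[10,17],[11,12],[12,11],[17,10],[18,11],[25,0],[33,11],[36,0],[46,1],[47,6],[50,0]]
[[6,11],[9,12],[10,17],[11,12],[12,11],[17,10],[18,11],[25,1],[27,0],[33,11],[36,0],[46,1],[47,6],[50,0]]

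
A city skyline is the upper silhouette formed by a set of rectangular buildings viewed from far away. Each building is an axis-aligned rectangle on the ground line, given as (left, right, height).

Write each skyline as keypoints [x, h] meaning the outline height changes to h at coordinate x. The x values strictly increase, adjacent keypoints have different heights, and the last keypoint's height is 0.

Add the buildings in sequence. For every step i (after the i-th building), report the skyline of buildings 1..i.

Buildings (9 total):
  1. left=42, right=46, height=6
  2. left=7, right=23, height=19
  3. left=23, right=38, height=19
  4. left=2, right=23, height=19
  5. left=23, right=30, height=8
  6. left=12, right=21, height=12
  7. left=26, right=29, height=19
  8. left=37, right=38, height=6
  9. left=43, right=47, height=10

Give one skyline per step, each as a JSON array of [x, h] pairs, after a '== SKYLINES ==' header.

== SKYLINES ==
[[42,6],[46,0]]
[[7,19],[23,0],[42,6],[46,0]]
[[7,19],[38,0],[42,6],[46,0]]
[[2,19],[38,0],[42,6],[46,0]]
[[2,19],[38,0],[42,6],[46,0]]
[[2,19],[38,0],[42,6],[46,0]]
[[2,19],[38,0],[42,6],[46,0]]
[[2,19],[38,0],[42,6],[46,0]]
[[2,19],[38,0],[42,6],[43,10],[47,0]]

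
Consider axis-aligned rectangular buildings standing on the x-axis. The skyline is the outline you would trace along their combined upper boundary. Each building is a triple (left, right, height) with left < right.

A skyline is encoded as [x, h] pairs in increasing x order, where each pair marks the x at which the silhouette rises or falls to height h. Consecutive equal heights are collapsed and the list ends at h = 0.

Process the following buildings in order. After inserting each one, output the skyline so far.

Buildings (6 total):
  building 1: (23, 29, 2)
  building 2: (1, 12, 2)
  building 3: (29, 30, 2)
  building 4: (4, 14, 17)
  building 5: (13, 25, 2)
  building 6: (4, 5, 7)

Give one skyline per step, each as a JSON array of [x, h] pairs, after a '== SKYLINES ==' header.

== SKYLINES ==
[[23,2],[29,0]]
[[1,2],[12,0],[23,2],[29,0]]
[[1,2],[12,0],[23,2],[30,0]]
[[1,2],[4,17],[14,0],[23,2],[30,0]]
[[1,2],[4,17],[14,2],[30,0]]
[[1,2],[4,17],[14,2],[30,0]]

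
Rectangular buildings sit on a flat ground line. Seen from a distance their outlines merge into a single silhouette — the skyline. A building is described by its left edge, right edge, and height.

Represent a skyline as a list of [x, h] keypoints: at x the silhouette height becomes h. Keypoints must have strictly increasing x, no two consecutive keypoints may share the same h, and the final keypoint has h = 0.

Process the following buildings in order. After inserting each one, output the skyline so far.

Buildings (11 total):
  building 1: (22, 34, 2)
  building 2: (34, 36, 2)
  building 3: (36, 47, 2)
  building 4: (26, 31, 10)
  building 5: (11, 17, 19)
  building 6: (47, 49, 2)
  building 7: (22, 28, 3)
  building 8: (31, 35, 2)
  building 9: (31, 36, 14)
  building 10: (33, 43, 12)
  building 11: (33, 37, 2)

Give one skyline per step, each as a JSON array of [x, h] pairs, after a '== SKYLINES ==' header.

== SKYLINES ==
[[22,2],[34,0]]
[[22,2],[36,0]]
[[22,2],[47,0]]
[[22,2],[26,10],[31,2],[47,0]]
[[11,19],[17,0],[22,2],[26,10],[31,2],[47,0]]
[[11,19],[17,0],[22,2],[26,10],[31,2],[49,0]]
[[11,19],[17,0],[22,3],[26,10],[31,2],[49,0]]
[[11,19],[17,0],[22,3],[26,10],[31,2],[49,0]]
[[11,19],[17,0],[22,3],[26,10],[31,14],[36,2],[49,0]]
[[11,19],[17,0],[22,3],[26,10],[31,14],[36,12],[43,2],[49,0]]
[[11,19],[17,0],[22,3],[26,10],[31,14],[36,12],[43,2],[49,0]]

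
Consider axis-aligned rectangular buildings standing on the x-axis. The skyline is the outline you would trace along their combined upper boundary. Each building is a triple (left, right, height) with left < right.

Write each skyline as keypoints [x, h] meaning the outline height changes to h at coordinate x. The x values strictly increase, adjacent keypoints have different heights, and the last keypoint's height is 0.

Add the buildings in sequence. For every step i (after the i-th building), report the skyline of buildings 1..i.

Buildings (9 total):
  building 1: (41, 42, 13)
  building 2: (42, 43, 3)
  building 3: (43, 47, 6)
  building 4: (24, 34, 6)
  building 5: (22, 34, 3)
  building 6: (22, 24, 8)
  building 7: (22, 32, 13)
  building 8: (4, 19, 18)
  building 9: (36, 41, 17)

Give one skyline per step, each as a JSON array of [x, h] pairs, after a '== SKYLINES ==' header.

== SKYLINES ==
[[41,13],[42,0]]
[[41,13],[42,3],[43,0]]
[[41,13],[42,3],[43,6],[47,0]]
[[24,6],[34,0],[41,13],[42,3],[43,6],[47,0]]
[[22,3],[24,6],[34,0],[41,13],[42,3],[43,6],[47,0]]
[[22,8],[24,6],[34,0],[41,13],[42,3],[43,6],[47,0]]
[[22,13],[32,6],[34,0],[41,13],[42,3],[43,6],[47,0]]
[[4,18],[19,0],[22,13],[32,6],[34,0],[41,13],[42,3],[43,6],[47,0]]
[[4,18],[19,0],[22,13],[32,6],[34,0],[36,17],[41,13],[42,3],[43,6],[47,0]]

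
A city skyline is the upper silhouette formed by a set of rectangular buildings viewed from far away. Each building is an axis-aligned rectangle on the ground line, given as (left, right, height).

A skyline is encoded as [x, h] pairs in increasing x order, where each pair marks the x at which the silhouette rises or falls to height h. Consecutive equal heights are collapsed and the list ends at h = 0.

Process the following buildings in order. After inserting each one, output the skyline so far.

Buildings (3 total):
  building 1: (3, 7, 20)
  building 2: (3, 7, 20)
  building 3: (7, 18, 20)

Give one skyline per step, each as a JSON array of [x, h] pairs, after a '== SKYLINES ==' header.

== SKYLINES ==
[[3,20],[7,0]]
[[3,20],[7,0]]
[[3,20],[18,0]]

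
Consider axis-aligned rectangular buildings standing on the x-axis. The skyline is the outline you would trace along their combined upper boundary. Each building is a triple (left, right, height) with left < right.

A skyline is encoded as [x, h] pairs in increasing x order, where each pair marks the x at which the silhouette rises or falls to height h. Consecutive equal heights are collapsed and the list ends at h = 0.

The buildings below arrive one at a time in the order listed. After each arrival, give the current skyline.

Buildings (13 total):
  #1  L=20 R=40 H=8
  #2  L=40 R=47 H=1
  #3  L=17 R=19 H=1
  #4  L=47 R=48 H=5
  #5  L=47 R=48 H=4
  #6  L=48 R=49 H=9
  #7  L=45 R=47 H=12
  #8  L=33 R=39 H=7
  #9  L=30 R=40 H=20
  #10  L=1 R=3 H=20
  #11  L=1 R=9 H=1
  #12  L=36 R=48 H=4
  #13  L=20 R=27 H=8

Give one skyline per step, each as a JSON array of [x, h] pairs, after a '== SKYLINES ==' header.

== SKYLINES ==
[[20,8],[40,0]]
[[20,8],[40,1],[47,0]]
[[17,1],[19,0],[20,8],[40,1],[47,0]]
[[17,1],[19,0],[20,8],[40,1],[47,5],[48,0]]
[[17,1],[19,0],[20,8],[40,1],[47,5],[48,0]]
[[17,1],[19,0],[20,8],[40,1],[47,5],[48,9],[49,0]]
[[17,1],[19,0],[20,8],[40,1],[45,12],[47,5],[48,9],[49,0]]
[[17,1],[19,0],[20,8],[40,1],[45,12],[47,5],[48,9],[49,0]]
[[17,1],[19,0],[20,8],[30,20],[40,1],[45,12],[47,5],[48,9],[49,0]]
[[1,20],[3,0],[17,1],[19,0],[20,8],[30,20],[40,1],[45,12],[47,5],[48,9],[49,0]]
[[1,20],[3,1],[9,0],[17,1],[19,0],[20,8],[30,20],[40,1],[45,12],[47,5],[48,9],[49,0]]
[[1,20],[3,1],[9,0],[17,1],[19,0],[20,8],[30,20],[40,4],[45,12],[47,5],[48,9],[49,0]]
[[1,20],[3,1],[9,0],[17,1],[19,0],[20,8],[30,20],[40,4],[45,12],[47,5],[48,9],[49,0]]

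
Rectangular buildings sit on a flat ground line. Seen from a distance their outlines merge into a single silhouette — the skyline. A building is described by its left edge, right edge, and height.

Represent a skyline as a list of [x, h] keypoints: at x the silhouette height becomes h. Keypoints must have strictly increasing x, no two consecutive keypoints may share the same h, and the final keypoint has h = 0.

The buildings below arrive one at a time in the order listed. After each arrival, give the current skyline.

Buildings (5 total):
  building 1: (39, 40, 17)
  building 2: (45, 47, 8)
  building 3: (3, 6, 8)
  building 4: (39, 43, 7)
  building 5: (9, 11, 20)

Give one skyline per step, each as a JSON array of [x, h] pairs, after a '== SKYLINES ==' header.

== SKYLINES ==
[[39,17],[40,0]]
[[39,17],[40,0],[45,8],[47,0]]
[[3,8],[6,0],[39,17],[40,0],[45,8],[47,0]]
[[3,8],[6,0],[39,17],[40,7],[43,0],[45,8],[47,0]]
[[3,8],[6,0],[9,20],[11,0],[39,17],[40,7],[43,0],[45,8],[47,0]]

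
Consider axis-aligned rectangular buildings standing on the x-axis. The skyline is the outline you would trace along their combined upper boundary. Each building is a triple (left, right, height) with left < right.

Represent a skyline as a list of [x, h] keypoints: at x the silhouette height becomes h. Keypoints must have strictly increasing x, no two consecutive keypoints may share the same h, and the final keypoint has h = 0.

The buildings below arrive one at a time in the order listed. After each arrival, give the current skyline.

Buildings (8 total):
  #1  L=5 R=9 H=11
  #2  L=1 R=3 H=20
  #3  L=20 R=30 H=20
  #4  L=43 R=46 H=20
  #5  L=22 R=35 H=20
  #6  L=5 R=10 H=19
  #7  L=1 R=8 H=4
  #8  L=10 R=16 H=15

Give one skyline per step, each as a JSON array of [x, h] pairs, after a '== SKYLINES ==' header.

== SKYLINES ==
[[5,11],[9,0]]
[[1,20],[3,0],[5,11],[9,0]]
[[1,20],[3,0],[5,11],[9,0],[20,20],[30,0]]
[[1,20],[3,0],[5,11],[9,0],[20,20],[30,0],[43,20],[46,0]]
[[1,20],[3,0],[5,11],[9,0],[20,20],[35,0],[43,20],[46,0]]
[[1,20],[3,0],[5,19],[10,0],[20,20],[35,0],[43,20],[46,0]]
[[1,20],[3,4],[5,19],[10,0],[20,20],[35,0],[43,20],[46,0]]
[[1,20],[3,4],[5,19],[10,15],[16,0],[20,20],[35,0],[43,20],[46,0]]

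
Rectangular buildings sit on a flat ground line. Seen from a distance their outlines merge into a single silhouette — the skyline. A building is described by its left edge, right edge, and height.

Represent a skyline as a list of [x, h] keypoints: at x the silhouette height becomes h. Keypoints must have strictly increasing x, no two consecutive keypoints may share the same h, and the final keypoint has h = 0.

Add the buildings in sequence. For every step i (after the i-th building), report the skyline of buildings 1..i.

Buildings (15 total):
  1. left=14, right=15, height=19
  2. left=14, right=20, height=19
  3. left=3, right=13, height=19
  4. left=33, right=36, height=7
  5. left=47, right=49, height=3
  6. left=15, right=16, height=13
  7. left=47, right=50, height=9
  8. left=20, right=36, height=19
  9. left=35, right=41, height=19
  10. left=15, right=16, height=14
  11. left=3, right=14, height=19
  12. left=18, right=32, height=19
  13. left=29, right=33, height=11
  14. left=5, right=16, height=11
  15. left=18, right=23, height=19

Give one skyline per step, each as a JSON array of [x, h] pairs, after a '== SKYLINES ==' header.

== SKYLINES ==
[[14,19],[15,0]]
[[14,19],[20,0]]
[[3,19],[13,0],[14,19],[20,0]]
[[3,19],[13,0],[14,19],[20,0],[33,7],[36,0]]
[[3,19],[13,0],[14,19],[20,0],[33,7],[36,0],[47,3],[49,0]]
[[3,19],[13,0],[14,19],[20,0],[33,7],[36,0],[47,3],[49,0]]
[[3,19],[13,0],[14,19],[20,0],[33,7],[36,0],[47,9],[50,0]]
[[3,19],[13,0],[14,19],[36,0],[47,9],[50,0]]
[[3,19],[13,0],[14,19],[41,0],[47,9],[50,0]]
[[3,19],[13,0],[14,19],[41,0],[47,9],[50,0]]
[[3,19],[41,0],[47,9],[50,0]]
[[3,19],[41,0],[47,9],[50,0]]
[[3,19],[41,0],[47,9],[50,0]]
[[3,19],[41,0],[47,9],[50,0]]
[[3,19],[41,0],[47,9],[50,0]]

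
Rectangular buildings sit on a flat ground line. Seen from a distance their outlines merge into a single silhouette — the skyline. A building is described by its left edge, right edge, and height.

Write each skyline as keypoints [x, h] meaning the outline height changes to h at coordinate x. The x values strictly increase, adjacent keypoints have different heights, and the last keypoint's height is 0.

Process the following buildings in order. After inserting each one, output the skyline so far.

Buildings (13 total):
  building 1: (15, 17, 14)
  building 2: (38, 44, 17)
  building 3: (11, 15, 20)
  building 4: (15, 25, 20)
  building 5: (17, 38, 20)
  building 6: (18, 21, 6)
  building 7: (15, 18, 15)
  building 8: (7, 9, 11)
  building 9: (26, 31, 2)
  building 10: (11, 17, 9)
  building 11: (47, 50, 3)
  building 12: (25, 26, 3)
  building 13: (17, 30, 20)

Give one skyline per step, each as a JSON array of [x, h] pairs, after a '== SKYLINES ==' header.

== SKYLINES ==
[[15,14],[17,0]]
[[15,14],[17,0],[38,17],[44,0]]
[[11,20],[15,14],[17,0],[38,17],[44,0]]
[[11,20],[25,0],[38,17],[44,0]]
[[11,20],[38,17],[44,0]]
[[11,20],[38,17],[44,0]]
[[11,20],[38,17],[44,0]]
[[7,11],[9,0],[11,20],[38,17],[44,0]]
[[7,11],[9,0],[11,20],[38,17],[44,0]]
[[7,11],[9,0],[11,20],[38,17],[44,0]]
[[7,11],[9,0],[11,20],[38,17],[44,0],[47,3],[50,0]]
[[7,11],[9,0],[11,20],[38,17],[44,0],[47,3],[50,0]]
[[7,11],[9,0],[11,20],[38,17],[44,0],[47,3],[50,0]]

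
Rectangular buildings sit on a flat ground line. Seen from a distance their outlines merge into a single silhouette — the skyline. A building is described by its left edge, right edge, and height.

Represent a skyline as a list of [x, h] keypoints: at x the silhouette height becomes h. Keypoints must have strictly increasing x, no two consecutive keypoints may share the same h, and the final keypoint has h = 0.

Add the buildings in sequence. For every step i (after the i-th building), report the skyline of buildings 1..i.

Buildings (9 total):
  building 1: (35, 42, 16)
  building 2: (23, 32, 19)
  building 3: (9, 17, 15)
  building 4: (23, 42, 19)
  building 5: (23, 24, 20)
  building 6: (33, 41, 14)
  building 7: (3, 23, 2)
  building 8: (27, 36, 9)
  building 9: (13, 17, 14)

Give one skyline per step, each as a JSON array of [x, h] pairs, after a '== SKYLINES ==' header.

== SKYLINES ==
[[35,16],[42,0]]
[[23,19],[32,0],[35,16],[42,0]]
[[9,15],[17,0],[23,19],[32,0],[35,16],[42,0]]
[[9,15],[17,0],[23,19],[42,0]]
[[9,15],[17,0],[23,20],[24,19],[42,0]]
[[9,15],[17,0],[23,20],[24,19],[42,0]]
[[3,2],[9,15],[17,2],[23,20],[24,19],[42,0]]
[[3,2],[9,15],[17,2],[23,20],[24,19],[42,0]]
[[3,2],[9,15],[17,2],[23,20],[24,19],[42,0]]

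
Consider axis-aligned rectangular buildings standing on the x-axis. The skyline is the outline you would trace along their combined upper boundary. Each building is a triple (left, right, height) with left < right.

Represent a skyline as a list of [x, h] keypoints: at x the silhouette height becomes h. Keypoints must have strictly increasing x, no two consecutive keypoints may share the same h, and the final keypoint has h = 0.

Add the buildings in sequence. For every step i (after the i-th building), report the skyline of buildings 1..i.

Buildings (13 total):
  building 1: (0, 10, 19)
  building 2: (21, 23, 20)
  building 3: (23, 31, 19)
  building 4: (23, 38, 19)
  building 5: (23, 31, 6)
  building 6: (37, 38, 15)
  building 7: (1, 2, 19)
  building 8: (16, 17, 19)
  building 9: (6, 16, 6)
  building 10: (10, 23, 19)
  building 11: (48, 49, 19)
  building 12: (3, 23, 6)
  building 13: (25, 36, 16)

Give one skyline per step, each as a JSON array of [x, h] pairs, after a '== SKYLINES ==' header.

== SKYLINES ==
[[0,19],[10,0]]
[[0,19],[10,0],[21,20],[23,0]]
[[0,19],[10,0],[21,20],[23,19],[31,0]]
[[0,19],[10,0],[21,20],[23,19],[38,0]]
[[0,19],[10,0],[21,20],[23,19],[38,0]]
[[0,19],[10,0],[21,20],[23,19],[38,0]]
[[0,19],[10,0],[21,20],[23,19],[38,0]]
[[0,19],[10,0],[16,19],[17,0],[21,20],[23,19],[38,0]]
[[0,19],[10,6],[16,19],[17,0],[21,20],[23,19],[38,0]]
[[0,19],[21,20],[23,19],[38,0]]
[[0,19],[21,20],[23,19],[38,0],[48,19],[49,0]]
[[0,19],[21,20],[23,19],[38,0],[48,19],[49,0]]
[[0,19],[21,20],[23,19],[38,0],[48,19],[49,0]]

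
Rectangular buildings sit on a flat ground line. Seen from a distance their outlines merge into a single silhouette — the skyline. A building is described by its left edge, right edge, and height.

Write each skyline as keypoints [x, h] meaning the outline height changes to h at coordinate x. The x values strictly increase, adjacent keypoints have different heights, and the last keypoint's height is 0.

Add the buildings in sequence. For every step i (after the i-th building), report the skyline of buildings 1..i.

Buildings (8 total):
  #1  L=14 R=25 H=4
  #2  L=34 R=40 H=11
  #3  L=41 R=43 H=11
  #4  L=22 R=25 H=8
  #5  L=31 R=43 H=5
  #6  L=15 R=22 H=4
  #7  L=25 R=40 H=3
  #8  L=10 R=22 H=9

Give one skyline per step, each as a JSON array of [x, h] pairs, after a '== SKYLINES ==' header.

== SKYLINES ==
[[14,4],[25,0]]
[[14,4],[25,0],[34,11],[40,0]]
[[14,4],[25,0],[34,11],[40,0],[41,11],[43,0]]
[[14,4],[22,8],[25,0],[34,11],[40,0],[41,11],[43,0]]
[[14,4],[22,8],[25,0],[31,5],[34,11],[40,5],[41,11],[43,0]]
[[14,4],[22,8],[25,0],[31,5],[34,11],[40,5],[41,11],[43,0]]
[[14,4],[22,8],[25,3],[31,5],[34,11],[40,5],[41,11],[43,0]]
[[10,9],[22,8],[25,3],[31,5],[34,11],[40,5],[41,11],[43,0]]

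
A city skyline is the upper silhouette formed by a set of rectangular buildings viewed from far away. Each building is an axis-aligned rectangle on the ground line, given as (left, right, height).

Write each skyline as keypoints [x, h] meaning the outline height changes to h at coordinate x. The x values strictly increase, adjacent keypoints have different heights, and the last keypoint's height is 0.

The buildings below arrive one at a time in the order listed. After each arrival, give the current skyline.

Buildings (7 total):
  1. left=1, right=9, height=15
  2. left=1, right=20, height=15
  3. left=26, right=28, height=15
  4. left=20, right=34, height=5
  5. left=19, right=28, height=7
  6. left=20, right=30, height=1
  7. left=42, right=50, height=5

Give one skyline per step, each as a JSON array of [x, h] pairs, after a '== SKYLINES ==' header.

== SKYLINES ==
[[1,15],[9,0]]
[[1,15],[20,0]]
[[1,15],[20,0],[26,15],[28,0]]
[[1,15],[20,5],[26,15],[28,5],[34,0]]
[[1,15],[20,7],[26,15],[28,5],[34,0]]
[[1,15],[20,7],[26,15],[28,5],[34,0]]
[[1,15],[20,7],[26,15],[28,5],[34,0],[42,5],[50,0]]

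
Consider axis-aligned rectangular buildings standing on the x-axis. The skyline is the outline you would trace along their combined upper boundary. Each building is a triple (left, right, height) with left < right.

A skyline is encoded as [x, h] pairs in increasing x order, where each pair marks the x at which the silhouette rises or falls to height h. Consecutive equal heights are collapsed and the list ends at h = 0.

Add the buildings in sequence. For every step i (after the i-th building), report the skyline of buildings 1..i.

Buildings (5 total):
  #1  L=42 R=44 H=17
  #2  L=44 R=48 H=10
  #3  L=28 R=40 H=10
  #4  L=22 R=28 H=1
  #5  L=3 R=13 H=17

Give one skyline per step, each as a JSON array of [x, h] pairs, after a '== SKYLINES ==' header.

== SKYLINES ==
[[42,17],[44,0]]
[[42,17],[44,10],[48,0]]
[[28,10],[40,0],[42,17],[44,10],[48,0]]
[[22,1],[28,10],[40,0],[42,17],[44,10],[48,0]]
[[3,17],[13,0],[22,1],[28,10],[40,0],[42,17],[44,10],[48,0]]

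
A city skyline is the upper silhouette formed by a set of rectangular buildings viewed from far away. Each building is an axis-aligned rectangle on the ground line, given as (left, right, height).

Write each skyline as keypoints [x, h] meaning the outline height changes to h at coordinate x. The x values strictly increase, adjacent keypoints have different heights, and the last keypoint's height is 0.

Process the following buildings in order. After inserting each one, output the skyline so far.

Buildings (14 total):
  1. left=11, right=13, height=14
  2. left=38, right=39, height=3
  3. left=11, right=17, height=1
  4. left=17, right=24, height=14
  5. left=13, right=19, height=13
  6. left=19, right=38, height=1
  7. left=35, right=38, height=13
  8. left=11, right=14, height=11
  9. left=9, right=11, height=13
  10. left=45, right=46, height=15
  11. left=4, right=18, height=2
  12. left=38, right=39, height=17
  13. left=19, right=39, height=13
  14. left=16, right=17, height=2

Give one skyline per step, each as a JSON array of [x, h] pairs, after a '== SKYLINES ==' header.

== SKYLINES ==
[[11,14],[13,0]]
[[11,14],[13,0],[38,3],[39,0]]
[[11,14],[13,1],[17,0],[38,3],[39,0]]
[[11,14],[13,1],[17,14],[24,0],[38,3],[39,0]]
[[11,14],[13,13],[17,14],[24,0],[38,3],[39,0]]
[[11,14],[13,13],[17,14],[24,1],[38,3],[39,0]]
[[11,14],[13,13],[17,14],[24,1],[35,13],[38,3],[39,0]]
[[11,14],[13,13],[17,14],[24,1],[35,13],[38,3],[39,0]]
[[9,13],[11,14],[13,13],[17,14],[24,1],[35,13],[38,3],[39,0]]
[[9,13],[11,14],[13,13],[17,14],[24,1],[35,13],[38,3],[39,0],[45,15],[46,0]]
[[4,2],[9,13],[11,14],[13,13],[17,14],[24,1],[35,13],[38,3],[39,0],[45,15],[46,0]]
[[4,2],[9,13],[11,14],[13,13],[17,14],[24,1],[35,13],[38,17],[39,0],[45,15],[46,0]]
[[4,2],[9,13],[11,14],[13,13],[17,14],[24,13],[38,17],[39,0],[45,15],[46,0]]
[[4,2],[9,13],[11,14],[13,13],[17,14],[24,13],[38,17],[39,0],[45,15],[46,0]]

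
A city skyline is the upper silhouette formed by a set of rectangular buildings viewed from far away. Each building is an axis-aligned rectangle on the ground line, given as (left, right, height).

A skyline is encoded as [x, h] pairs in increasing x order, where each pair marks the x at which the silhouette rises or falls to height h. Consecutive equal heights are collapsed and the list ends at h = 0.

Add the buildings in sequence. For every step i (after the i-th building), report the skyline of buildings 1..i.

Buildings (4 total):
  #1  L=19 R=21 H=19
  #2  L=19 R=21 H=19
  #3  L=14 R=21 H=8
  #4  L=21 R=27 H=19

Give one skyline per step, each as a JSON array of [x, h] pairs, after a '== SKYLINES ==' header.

== SKYLINES ==
[[19,19],[21,0]]
[[19,19],[21,0]]
[[14,8],[19,19],[21,0]]
[[14,8],[19,19],[27,0]]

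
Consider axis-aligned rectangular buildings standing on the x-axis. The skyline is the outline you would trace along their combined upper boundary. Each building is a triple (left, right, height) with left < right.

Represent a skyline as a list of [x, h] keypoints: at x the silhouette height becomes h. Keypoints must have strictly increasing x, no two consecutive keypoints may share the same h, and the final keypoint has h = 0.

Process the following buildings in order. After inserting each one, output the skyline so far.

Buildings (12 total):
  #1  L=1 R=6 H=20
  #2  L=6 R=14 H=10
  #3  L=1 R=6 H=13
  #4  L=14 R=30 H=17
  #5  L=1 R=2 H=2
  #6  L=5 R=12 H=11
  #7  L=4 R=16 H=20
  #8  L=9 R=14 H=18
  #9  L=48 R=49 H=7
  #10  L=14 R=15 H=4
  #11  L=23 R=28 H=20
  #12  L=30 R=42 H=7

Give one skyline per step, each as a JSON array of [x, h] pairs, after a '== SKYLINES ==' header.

== SKYLINES ==
[[1,20],[6,0]]
[[1,20],[6,10],[14,0]]
[[1,20],[6,10],[14,0]]
[[1,20],[6,10],[14,17],[30,0]]
[[1,20],[6,10],[14,17],[30,0]]
[[1,20],[6,11],[12,10],[14,17],[30,0]]
[[1,20],[16,17],[30,0]]
[[1,20],[16,17],[30,0]]
[[1,20],[16,17],[30,0],[48,7],[49,0]]
[[1,20],[16,17],[30,0],[48,7],[49,0]]
[[1,20],[16,17],[23,20],[28,17],[30,0],[48,7],[49,0]]
[[1,20],[16,17],[23,20],[28,17],[30,7],[42,0],[48,7],[49,0]]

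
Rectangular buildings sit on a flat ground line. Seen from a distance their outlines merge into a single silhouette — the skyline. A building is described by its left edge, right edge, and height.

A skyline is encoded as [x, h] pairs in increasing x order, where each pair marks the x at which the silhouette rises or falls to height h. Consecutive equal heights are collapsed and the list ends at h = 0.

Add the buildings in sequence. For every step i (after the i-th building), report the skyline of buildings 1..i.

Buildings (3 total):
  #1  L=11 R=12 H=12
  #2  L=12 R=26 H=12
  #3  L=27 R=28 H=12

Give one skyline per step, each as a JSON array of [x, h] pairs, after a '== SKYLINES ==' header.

== SKYLINES ==
[[11,12],[12,0]]
[[11,12],[26,0]]
[[11,12],[26,0],[27,12],[28,0]]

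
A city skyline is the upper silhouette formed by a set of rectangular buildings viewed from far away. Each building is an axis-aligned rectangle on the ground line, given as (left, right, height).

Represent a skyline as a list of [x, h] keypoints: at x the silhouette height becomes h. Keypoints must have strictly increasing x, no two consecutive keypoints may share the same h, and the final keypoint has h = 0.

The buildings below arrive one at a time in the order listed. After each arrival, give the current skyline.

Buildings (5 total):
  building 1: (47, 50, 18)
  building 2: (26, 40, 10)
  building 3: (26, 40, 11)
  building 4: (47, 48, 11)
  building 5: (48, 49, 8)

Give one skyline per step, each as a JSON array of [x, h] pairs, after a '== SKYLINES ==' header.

== SKYLINES ==
[[47,18],[50,0]]
[[26,10],[40,0],[47,18],[50,0]]
[[26,11],[40,0],[47,18],[50,0]]
[[26,11],[40,0],[47,18],[50,0]]
[[26,11],[40,0],[47,18],[50,0]]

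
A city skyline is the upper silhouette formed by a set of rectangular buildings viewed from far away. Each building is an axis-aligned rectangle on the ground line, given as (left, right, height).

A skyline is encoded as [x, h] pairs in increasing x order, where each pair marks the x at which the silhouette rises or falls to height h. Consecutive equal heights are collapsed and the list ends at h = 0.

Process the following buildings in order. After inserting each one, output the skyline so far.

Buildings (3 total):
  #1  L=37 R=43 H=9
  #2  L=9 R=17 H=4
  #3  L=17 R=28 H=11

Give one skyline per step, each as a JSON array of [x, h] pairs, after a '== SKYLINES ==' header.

== SKYLINES ==
[[37,9],[43,0]]
[[9,4],[17,0],[37,9],[43,0]]
[[9,4],[17,11],[28,0],[37,9],[43,0]]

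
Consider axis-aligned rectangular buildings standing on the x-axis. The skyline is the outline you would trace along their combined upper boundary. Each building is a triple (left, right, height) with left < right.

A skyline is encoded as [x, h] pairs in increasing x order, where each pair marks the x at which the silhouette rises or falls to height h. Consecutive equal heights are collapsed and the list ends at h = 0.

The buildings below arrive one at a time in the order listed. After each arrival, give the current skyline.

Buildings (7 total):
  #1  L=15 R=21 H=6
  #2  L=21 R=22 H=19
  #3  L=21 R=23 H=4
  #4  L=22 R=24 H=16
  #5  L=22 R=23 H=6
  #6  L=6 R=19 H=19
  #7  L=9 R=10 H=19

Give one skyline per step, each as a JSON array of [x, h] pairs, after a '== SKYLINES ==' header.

== SKYLINES ==
[[15,6],[21,0]]
[[15,6],[21,19],[22,0]]
[[15,6],[21,19],[22,4],[23,0]]
[[15,6],[21,19],[22,16],[24,0]]
[[15,6],[21,19],[22,16],[24,0]]
[[6,19],[19,6],[21,19],[22,16],[24,0]]
[[6,19],[19,6],[21,19],[22,16],[24,0]]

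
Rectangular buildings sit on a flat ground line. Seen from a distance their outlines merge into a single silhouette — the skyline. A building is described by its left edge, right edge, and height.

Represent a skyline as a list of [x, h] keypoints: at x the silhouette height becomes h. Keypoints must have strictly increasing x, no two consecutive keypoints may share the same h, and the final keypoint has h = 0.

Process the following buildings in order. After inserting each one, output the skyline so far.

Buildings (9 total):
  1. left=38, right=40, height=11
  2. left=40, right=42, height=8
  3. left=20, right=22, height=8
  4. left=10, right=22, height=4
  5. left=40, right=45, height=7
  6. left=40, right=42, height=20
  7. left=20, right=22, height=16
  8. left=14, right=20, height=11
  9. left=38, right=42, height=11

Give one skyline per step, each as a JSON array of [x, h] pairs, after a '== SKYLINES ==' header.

== SKYLINES ==
[[38,11],[40,0]]
[[38,11],[40,8],[42,0]]
[[20,8],[22,0],[38,11],[40,8],[42,0]]
[[10,4],[20,8],[22,0],[38,11],[40,8],[42,0]]
[[10,4],[20,8],[22,0],[38,11],[40,8],[42,7],[45,0]]
[[10,4],[20,8],[22,0],[38,11],[40,20],[42,7],[45,0]]
[[10,4],[20,16],[22,0],[38,11],[40,20],[42,7],[45,0]]
[[10,4],[14,11],[20,16],[22,0],[38,11],[40,20],[42,7],[45,0]]
[[10,4],[14,11],[20,16],[22,0],[38,11],[40,20],[42,7],[45,0]]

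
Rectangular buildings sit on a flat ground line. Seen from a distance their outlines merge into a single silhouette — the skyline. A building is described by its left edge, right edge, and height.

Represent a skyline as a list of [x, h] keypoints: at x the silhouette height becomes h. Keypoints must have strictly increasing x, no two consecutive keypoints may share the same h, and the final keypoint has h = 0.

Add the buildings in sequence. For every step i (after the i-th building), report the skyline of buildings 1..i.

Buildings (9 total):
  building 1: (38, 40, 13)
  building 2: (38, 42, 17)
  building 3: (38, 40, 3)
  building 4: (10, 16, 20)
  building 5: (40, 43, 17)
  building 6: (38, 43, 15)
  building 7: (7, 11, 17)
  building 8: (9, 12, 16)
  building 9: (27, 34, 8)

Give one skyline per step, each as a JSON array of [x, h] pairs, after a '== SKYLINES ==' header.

== SKYLINES ==
[[38,13],[40,0]]
[[38,17],[42,0]]
[[38,17],[42,0]]
[[10,20],[16,0],[38,17],[42,0]]
[[10,20],[16,0],[38,17],[43,0]]
[[10,20],[16,0],[38,17],[43,0]]
[[7,17],[10,20],[16,0],[38,17],[43,0]]
[[7,17],[10,20],[16,0],[38,17],[43,0]]
[[7,17],[10,20],[16,0],[27,8],[34,0],[38,17],[43,0]]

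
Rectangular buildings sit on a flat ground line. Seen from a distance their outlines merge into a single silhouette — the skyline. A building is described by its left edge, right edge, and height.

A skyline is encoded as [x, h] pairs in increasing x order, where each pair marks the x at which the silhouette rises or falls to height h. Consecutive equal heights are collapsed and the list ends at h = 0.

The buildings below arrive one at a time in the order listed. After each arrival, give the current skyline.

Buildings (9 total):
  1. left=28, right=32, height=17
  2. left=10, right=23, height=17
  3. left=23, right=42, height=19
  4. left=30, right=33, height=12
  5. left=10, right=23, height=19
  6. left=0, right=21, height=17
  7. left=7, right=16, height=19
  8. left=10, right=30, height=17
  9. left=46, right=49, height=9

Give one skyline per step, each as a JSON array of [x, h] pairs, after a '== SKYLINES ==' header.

== SKYLINES ==
[[28,17],[32,0]]
[[10,17],[23,0],[28,17],[32,0]]
[[10,17],[23,19],[42,0]]
[[10,17],[23,19],[42,0]]
[[10,19],[42,0]]
[[0,17],[10,19],[42,0]]
[[0,17],[7,19],[42,0]]
[[0,17],[7,19],[42,0]]
[[0,17],[7,19],[42,0],[46,9],[49,0]]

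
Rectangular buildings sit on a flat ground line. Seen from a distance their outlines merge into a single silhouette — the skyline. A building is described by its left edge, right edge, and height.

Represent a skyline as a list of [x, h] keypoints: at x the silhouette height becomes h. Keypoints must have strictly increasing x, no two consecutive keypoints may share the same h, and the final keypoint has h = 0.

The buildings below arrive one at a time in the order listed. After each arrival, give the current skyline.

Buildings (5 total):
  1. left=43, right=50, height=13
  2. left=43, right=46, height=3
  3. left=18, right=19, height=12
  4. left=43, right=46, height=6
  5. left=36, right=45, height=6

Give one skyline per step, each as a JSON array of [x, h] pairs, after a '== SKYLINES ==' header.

== SKYLINES ==
[[43,13],[50,0]]
[[43,13],[50,0]]
[[18,12],[19,0],[43,13],[50,0]]
[[18,12],[19,0],[43,13],[50,0]]
[[18,12],[19,0],[36,6],[43,13],[50,0]]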